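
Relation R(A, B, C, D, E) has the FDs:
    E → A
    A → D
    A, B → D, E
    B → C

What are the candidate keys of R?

{A, B}, {B, E}

Attributes never on any right-hand side: {B} — every candidate key must contain it.
{A, B}⁺ = {A, B, C, D, E} — all of the relation — so {A, B} is a candidate key.
{B, E}⁺ = {A, B, C, D, E} — all of the relation — so {B, E} is a candidate key.
These are minimal and exhaustive — every other superkey contains one of them.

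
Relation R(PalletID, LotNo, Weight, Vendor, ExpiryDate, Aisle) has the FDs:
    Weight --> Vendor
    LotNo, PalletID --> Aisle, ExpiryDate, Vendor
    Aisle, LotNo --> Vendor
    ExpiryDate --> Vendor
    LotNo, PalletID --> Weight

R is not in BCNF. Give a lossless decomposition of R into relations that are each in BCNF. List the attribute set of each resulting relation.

{Aisle, ExpiryDate, LotNo, PalletID, Weight}; {Vendor, Weight}

Candidate key of the original relation: {LotNo, PalletID}.
{Aisle, ExpiryDate, LotNo, PalletID, Vendor, Weight}: {Weight} determines {Vendor, Weight} here but is not a superkey — split on Weight --> Vendor, giving {Vendor, Weight} and {Aisle, ExpiryDate, LotNo, PalletID, Weight}.
{Vendor, Weight} has no BCNF violation.
{Aisle, ExpiryDate, LotNo, PalletID, Weight} has no BCNF violation.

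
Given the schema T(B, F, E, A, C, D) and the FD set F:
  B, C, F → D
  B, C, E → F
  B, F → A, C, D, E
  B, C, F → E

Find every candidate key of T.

{B, C, E}, {B, F}

Attributes never on any right-hand side: {B} — every candidate key must contain it.
{B, F}⁺ = {A, B, C, D, E, F}, which is every attribute, so {B, F} is a candidate key.
{B, C, E}⁺ = {A, B, C, D, E, F}, which is every attribute, so {B, C, E} is a candidate key.
No proper subset of any of these is a key, and no other minimal superkey exists.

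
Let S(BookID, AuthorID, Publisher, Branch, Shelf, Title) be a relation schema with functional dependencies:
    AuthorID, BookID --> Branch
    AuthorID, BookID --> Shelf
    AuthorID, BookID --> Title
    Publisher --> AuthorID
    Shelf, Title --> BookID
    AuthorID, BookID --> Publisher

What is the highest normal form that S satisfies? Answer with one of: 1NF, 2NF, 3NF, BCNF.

3NF

Candidate keys: {AuthorID, BookID}, {AuthorID, Shelf, Title}, {BookID, Publisher}, {Publisher, Shelf, Title}. Prime attributes: {AuthorID, BookID, Publisher, Shelf, Title}.
Publisher --> AuthorID: {Publisher}⁺ = {AuthorID, Publisher}, which is not all of the attributes, so the left side is not a superkey — BCNF is violated.
Its right-hand attributes {AuthorID} are all prime, as are those of every other non-superkey FD — the relation is in 3NF.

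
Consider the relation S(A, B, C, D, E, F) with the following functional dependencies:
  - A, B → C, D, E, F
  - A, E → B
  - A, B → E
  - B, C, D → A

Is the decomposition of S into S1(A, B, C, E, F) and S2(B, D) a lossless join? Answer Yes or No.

Common attributes: {B}; their closure is {B}.
Neither S1 nor S2 is contained in that closure, so the decomposition is lossy.

No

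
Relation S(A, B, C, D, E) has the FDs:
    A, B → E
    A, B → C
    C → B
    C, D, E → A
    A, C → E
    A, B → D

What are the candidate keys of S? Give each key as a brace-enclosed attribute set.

Closure of {A, B} is {A, B, C, D, E}, the whole schema; {A, B} is a candidate key.
Closure of {A, C} is {A, B, C, D, E}, the whole schema; {A, C} is a candidate key.
Closure of {C, D, E} is {A, B, C, D, E}, the whole schema; {C, D, E} is a candidate key.
No proper subset of any of these is a key, and no other minimal superkey exists.

{A, B}, {A, C}, {C, D, E}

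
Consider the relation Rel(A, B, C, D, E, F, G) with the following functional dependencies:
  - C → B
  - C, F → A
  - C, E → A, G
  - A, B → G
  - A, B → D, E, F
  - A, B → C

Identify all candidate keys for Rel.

{A, B}, {A, C}, {C, E}, {C, F}

{A, B} is a candidate key since {A, B}⁺ = {A, B, C, D, E, F, G} covers every attribute.
{A, C} is a candidate key since {A, C}⁺ = {A, B, C, D, E, F, G} covers every attribute.
{C, E} is a candidate key since {C, E}⁺ = {A, B, C, D, E, F, G} covers every attribute.
{C, F} is a candidate key since {C, F}⁺ = {A, B, C, D, E, F, G} covers every attribute.
Any other superkey properly contains one of these, so there are no further candidate keys.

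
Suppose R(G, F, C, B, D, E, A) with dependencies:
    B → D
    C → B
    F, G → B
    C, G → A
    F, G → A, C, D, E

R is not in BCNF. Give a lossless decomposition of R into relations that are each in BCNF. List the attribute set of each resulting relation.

Candidate key of the original relation: {F, G}.
Within {A, B, C, D, E, F, G}: {B}⁺ ∩ {A, B, C, D, E, F, G} = {B, D}, not the whole set, so B → D violates BCNF; decompose into {B, D} and {A, B, C, E, F, G}.
{B, D} is in BCNF.
Within {A, B, C, E, F, G}: {C}⁺ ∩ {A, B, C, E, F, G} = {B, C}, not the whole set, so C → B violates BCNF; decompose into {B, C} and {A, C, E, F, G}.
{B, C} is in BCNF.
Within {A, C, E, F, G}: {C, G}⁺ ∩ {A, C, E, F, G} = {A, C, G}, not the whole set, so C, G → A violates BCNF; decompose into {A, C, G} and {C, E, F, G}.
{A, C, G} is in BCNF.
{C, E, F, G} is in BCNF.

{A, C, G}; {B, C}; {B, D}; {C, E, F, G}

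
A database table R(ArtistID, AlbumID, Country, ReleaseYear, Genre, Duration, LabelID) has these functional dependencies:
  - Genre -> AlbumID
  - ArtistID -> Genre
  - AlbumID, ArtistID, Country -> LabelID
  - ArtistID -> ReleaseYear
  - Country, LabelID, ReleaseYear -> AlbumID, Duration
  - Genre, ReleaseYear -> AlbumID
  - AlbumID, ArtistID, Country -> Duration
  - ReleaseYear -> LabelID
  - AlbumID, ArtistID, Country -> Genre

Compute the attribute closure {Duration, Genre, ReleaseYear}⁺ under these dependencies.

{AlbumID, Duration, Genre, LabelID, ReleaseYear}

Start with {Duration, Genre, ReleaseYear}.
Genre -> AlbumID applies; add {AlbumID} → now {AlbumID, Duration, Genre, ReleaseYear}.
ReleaseYear -> LabelID applies; add {LabelID} → now {AlbumID, Duration, Genre, LabelID, ReleaseYear}.
No further FD applies.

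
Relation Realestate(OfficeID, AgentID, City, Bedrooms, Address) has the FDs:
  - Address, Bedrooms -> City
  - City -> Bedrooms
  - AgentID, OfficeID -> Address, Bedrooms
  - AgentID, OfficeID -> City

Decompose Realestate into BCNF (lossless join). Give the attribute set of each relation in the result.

{Address, AgentID, Bedrooms, OfficeID}; {Address, City}; {Bedrooms, City}

Candidate key of the original relation: {AgentID, OfficeID}.
{Address, AgentID, Bedrooms, City, OfficeID}: {Address, Bedrooms} determines {Address, Bedrooms, City} here but is not a superkey — split on Address, Bedrooms -> City, giving {Address, Bedrooms, City} and {Address, AgentID, Bedrooms, OfficeID}.
{Address, Bedrooms, City}: {City} determines {Bedrooms, City} here but is not a superkey — split on City -> Bedrooms, giving {Bedrooms, City} and {Address, City}.
{Bedrooms, City} has no BCNF violation.
{Address, City} has no BCNF violation.
{Address, AgentID, Bedrooms, OfficeID} has no BCNF violation.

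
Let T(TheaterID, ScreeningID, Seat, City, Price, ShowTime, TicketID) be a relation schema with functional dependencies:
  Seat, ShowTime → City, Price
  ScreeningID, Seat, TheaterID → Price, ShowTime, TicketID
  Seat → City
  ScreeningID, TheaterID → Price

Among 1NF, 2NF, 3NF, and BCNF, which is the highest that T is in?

Candidate key: {ScreeningID, Seat, TheaterID}. Prime attributes: {ScreeningID, Seat, TheaterID}.
Seat, ShowTime → City, Price: {Seat, ShowTime}⁺ = {City, Price, Seat, ShowTime}, which is not all of the attributes, so the left side is not a superkey — BCNF is violated.
Seat, ShowTime → City, Price determines the non-prime attributes {City, Price} from a non-superkey — 3NF is violated.
The proper key subset {Seat} of {ScreeningID, Seat, TheaterID} determines non-prime {City}, so the relation is not even in 2NF.

1NF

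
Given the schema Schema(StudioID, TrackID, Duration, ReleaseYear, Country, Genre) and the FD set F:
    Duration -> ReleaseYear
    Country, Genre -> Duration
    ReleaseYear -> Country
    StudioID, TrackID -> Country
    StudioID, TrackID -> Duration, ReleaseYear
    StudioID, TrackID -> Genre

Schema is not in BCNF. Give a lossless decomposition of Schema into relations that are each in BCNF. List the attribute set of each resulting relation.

Candidate key of the original relation: {StudioID, TrackID}.
{Country, Duration, Genre, ReleaseYear, StudioID, TrackID}: {Duration} determines {Country, Duration, ReleaseYear} here but is not a superkey — split on Duration -> Country, ReleaseYear, giving {Country, Duration, ReleaseYear} and {Duration, Genre, StudioID, TrackID}.
{Country, Duration, ReleaseYear}: {ReleaseYear} determines {Country, ReleaseYear} here but is not a superkey — split on ReleaseYear -> Country, giving {Country, ReleaseYear} and {Duration, ReleaseYear}.
{Country, ReleaseYear} has no BCNF violation.
{Duration, ReleaseYear} has no BCNF violation.
{Duration, Genre, StudioID, TrackID} has no BCNF violation.

{Country, ReleaseYear}; {Duration, Genre, StudioID, TrackID}; {Duration, ReleaseYear}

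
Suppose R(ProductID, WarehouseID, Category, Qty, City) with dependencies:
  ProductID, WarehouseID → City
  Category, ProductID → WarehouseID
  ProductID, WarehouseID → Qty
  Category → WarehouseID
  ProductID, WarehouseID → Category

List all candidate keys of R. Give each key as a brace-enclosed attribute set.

{ProductID} never appears on the right of any FD, so every key must include it.
{Category, ProductID} is a candidate key since {Category, ProductID}⁺ = {Category, City, ProductID, Qty, WarehouseID} covers every attribute.
{ProductID, WarehouseID} is a candidate key since {ProductID, WarehouseID}⁺ = {Category, City, ProductID, Qty, WarehouseID} covers every attribute.
These are minimal and exhaustive — every other superkey contains one of them.

{Category, ProductID}, {ProductID, WarehouseID}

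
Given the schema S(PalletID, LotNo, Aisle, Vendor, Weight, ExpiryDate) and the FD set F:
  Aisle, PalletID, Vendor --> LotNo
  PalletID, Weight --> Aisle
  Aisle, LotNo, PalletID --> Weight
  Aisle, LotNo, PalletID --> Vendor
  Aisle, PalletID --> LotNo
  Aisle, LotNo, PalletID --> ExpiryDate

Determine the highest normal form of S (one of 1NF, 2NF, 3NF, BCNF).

BCNF

Candidate keys: {Aisle, PalletID}, {PalletID, Weight}. Prime attributes: {Aisle, PalletID, Weight}.
Every FD has a superkey on the left, so the relation is in BCNF.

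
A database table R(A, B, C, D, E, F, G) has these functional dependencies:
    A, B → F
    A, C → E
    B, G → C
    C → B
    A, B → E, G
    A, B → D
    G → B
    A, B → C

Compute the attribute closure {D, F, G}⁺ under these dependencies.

{B, C, D, F, G}

Start with {D, F, G}.
G → B applies; add {B} → now {B, D, F, G}.
B, G → C applies; add {C} → now {B, C, D, F, G}.
No further FD applies.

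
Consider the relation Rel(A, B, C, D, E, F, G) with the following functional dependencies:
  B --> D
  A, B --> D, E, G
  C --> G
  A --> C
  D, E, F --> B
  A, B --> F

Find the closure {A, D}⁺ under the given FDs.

{A, C, D, G}

Start with {A, D}.
A --> C applies; add {C} → now {A, C, D}.
C --> G applies; add {G} → now {A, C, D, G}.
No further FD applies.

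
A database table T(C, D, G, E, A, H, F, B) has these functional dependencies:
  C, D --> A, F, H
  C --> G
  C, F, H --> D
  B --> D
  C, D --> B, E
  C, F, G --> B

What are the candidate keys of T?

Attributes never on any right-hand side: {C} — every candidate key must contain it.
Closure of {B, C} is {A, B, C, D, E, F, G, H}, the whole schema; {B, C} is a candidate key.
Closure of {C, D} is {A, B, C, D, E, F, G, H}, the whole schema; {C, D} is a candidate key.
Closure of {C, F} is {A, B, C, D, E, F, G, H}, the whole schema; {C, F} is a candidate key.
No proper subset of any of these is a key, and no other minimal superkey exists.

{B, C}, {C, D}, {C, F}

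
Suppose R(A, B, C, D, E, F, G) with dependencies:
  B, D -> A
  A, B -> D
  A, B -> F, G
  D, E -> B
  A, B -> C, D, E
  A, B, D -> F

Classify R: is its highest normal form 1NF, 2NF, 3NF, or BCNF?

Candidate keys: {A, B}, {B, D}, {D, E}. Prime attributes: {A, B, D, E}.
Each dependency's left side is a superkey — BCNF holds.

BCNF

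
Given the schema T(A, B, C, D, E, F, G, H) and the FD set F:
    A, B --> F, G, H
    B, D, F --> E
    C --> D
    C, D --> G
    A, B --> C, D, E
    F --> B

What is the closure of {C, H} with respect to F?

{C, D, G, H}

Start with {C, H}.
C --> D applies; add {D} → now {C, D, H}.
C, D --> G applies; add {G} → now {C, D, G, H}.
No further FD applies.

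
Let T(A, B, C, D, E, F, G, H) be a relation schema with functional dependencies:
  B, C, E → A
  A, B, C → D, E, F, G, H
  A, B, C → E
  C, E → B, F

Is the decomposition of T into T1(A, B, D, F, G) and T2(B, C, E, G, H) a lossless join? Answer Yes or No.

No

T1 ∩ T2 = {B, G}; its closure under F is {B, G}.
T1 ⊄ {B, G} and T2 ⊄ {B, G}, so the split is lossy.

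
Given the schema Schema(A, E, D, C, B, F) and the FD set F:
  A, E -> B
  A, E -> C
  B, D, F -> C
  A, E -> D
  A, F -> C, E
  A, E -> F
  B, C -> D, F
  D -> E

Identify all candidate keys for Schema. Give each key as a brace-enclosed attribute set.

{A, B, C}, {A, D}, {A, E}, {A, F}

No FD produces {A}, so it must be in every candidate key.
{A, D}⁺ = {A, B, C, D, E, F}, which is every attribute, so {A, D} is a candidate key.
{A, E}⁺ = {A, B, C, D, E, F}, which is every attribute, so {A, E} is a candidate key.
{A, F}⁺ = {A, B, C, D, E, F}, which is every attribute, so {A, F} is a candidate key.
{A, B, C}⁺ = {A, B, C, D, E, F}, which is every attribute, so {A, B, C} is a candidate key.
These are minimal and exhaustive — every other superkey contains one of them.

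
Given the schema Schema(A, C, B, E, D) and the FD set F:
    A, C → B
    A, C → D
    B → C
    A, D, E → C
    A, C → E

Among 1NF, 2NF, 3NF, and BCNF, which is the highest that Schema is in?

3NF

Candidate keys: {A, B}, {A, C}, {A, D, E}. Prime attributes: {A, B, C, D, E}.
B → C breaks BCNF: {B}⁺ = {B, C}, so {B} is not a superkey.
But every attribute on its right side ({C}) is prime, and the same holds for every other non-superkey FD, so 3NF still holds.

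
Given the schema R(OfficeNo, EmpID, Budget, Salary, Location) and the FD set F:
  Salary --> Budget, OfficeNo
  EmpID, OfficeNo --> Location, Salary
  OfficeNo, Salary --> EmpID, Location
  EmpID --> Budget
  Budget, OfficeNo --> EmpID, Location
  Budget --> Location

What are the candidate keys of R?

{Budget, OfficeNo}, {EmpID, OfficeNo}, {Salary}

{Salary}⁺ = {Budget, EmpID, Location, OfficeNo, Salary}, which is every attribute, so {Salary} is a candidate key.
{Budget, OfficeNo}⁺ = {Budget, EmpID, Location, OfficeNo, Salary}, which is every attribute, so {Budget, OfficeNo} is a candidate key.
{EmpID, OfficeNo}⁺ = {Budget, EmpID, Location, OfficeNo, Salary}, which is every attribute, so {EmpID, OfficeNo} is a candidate key.
Any other superkey properly contains one of these, so there are no further candidate keys.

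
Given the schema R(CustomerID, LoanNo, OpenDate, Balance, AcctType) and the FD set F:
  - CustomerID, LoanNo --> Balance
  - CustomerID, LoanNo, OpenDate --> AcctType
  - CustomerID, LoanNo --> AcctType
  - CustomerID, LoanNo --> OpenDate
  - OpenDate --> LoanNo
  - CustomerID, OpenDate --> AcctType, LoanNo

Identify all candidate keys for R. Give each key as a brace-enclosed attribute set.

{CustomerID} never appears on the right of any FD, so every key must include it.
{CustomerID, LoanNo}⁺ = {AcctType, Balance, CustomerID, LoanNo, OpenDate}, which is every attribute, so {CustomerID, LoanNo} is a candidate key.
{CustomerID, OpenDate}⁺ = {AcctType, Balance, CustomerID, LoanNo, OpenDate}, which is every attribute, so {CustomerID, OpenDate} is a candidate key.
These are minimal and exhaustive — every other superkey contains one of them.

{CustomerID, LoanNo}, {CustomerID, OpenDate}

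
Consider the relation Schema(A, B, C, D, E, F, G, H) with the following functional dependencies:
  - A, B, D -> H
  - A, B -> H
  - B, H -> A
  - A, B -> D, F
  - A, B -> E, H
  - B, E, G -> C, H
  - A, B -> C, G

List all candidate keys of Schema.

{A, B}, {B, E, G}, {B, H}

No FD produces {B}, so it must be in every candidate key.
{A, B}⁺ = {A, B, C, D, E, F, G, H} — all of the relation — so {A, B} is a candidate key.
{B, H}⁺ = {A, B, C, D, E, F, G, H} — all of the relation — so {B, H} is a candidate key.
{B, E, G}⁺ = {A, B, C, D, E, F, G, H} — all of the relation — so {B, E, G} is a candidate key.
No proper subset of any of these is a key, and no other minimal superkey exists.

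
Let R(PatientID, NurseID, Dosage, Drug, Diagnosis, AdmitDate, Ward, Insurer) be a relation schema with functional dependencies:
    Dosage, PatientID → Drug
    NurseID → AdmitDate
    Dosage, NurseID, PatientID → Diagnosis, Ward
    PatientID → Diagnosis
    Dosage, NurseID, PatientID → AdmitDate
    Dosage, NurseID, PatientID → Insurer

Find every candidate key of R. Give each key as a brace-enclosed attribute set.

{Dosage, NurseID, PatientID} never appear on the right of any FD, so every key must include all of them.
Closure of {Dosage, NurseID, PatientID} is {AdmitDate, Diagnosis, Dosage, Drug, Insurer, NurseID, PatientID, Ward}, the whole schema; {Dosage, NurseID, PatientID} is a candidate key.
No smaller or unrelated set reaches every attribute, so there are no other keys.

{Dosage, NurseID, PatientID}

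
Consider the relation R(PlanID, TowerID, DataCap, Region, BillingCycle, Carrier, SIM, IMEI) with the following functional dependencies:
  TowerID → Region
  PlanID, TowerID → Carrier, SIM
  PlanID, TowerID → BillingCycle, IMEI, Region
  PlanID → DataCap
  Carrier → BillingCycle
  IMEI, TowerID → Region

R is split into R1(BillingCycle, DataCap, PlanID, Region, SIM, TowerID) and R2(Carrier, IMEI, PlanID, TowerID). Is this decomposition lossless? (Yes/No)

The shared attributes are {PlanID, TowerID} and {PlanID, TowerID}⁺ = {BillingCycle, Carrier, DataCap, IMEI, PlanID, Region, SIM, TowerID}.
R1 is contained in that closure, so R1 ∩ R2 → R1 holds and the join is lossless.

Yes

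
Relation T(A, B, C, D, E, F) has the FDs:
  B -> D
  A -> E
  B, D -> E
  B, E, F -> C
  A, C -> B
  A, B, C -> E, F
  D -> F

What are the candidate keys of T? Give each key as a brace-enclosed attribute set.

{A, B}, {A, C}

No FD produces {A}, so it must be in every candidate key.
{A, B}⁺ = {A, B, C, D, E, F} — all of the relation — so {A, B} is a candidate key.
{A, C}⁺ = {A, B, C, D, E, F} — all of the relation — so {A, C} is a candidate key.
These are minimal and exhaustive — every other superkey contains one of them.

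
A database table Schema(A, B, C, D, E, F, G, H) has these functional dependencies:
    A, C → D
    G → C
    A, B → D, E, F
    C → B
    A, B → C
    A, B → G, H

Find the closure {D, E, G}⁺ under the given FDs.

{B, C, D, E, G}

Start with {D, E, G}.
G → C applies; add {C} → now {C, D, E, G}.
C → B applies; add {B} → now {B, C, D, E, G}.
No further FD applies.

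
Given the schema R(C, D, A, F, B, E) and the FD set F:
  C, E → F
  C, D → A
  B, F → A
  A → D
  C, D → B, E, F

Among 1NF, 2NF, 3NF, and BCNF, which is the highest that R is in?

3NF

Candidate keys: {A, C}, {B, C, E}, {B, C, F}, {C, D}. Prime attributes: {A, B, C, D, E, F}.
C, E → F breaks BCNF: {C, E}⁺ = {C, E, F}, so {C, E} is not a superkey.
But every attribute on its right side ({F}) is prime, and the same holds for every other non-superkey FD, so 3NF still holds.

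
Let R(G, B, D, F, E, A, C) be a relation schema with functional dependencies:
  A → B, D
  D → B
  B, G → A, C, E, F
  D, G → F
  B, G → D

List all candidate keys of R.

{G} never appears on the right of any FD, so every key must include it.
{A, G}⁺ = {A, B, C, D, E, F, G}, which is every attribute, so {A, G} is a candidate key.
{B, G}⁺ = {A, B, C, D, E, F, G}, which is every attribute, so {B, G} is a candidate key.
{D, G}⁺ = {A, B, C, D, E, F, G}, which is every attribute, so {D, G} is a candidate key.
These are minimal and exhaustive — every other superkey contains one of them.

{A, G}, {B, G}, {D, G}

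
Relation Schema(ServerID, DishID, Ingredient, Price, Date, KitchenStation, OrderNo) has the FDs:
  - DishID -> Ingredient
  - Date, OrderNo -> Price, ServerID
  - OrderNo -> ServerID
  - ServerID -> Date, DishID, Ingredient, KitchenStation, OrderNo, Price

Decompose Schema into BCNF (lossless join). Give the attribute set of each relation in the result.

{Date, DishID, KitchenStation, OrderNo, Price, ServerID}; {DishID, Ingredient}

Candidate keys of the original relation: {OrderNo}, {ServerID}.
{Date, DishID, Ingredient, KitchenStation, OrderNo, Price, ServerID}: {DishID} determines {DishID, Ingredient} here but is not a superkey — split on DishID -> Ingredient, giving {DishID, Ingredient} and {Date, DishID, KitchenStation, OrderNo, Price, ServerID}.
{DishID, Ingredient} has no BCNF violation.
{Date, DishID, KitchenStation, OrderNo, Price, ServerID} has no BCNF violation.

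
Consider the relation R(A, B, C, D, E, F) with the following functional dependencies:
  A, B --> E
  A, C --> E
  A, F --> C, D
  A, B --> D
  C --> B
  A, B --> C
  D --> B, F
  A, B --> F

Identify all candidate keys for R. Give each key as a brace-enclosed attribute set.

No FD produces {A}, so it must be in every candidate key.
Closure of {A, B} is {A, B, C, D, E, F}, the whole schema; {A, B} is a candidate key.
Closure of {A, C} is {A, B, C, D, E, F}, the whole schema; {A, C} is a candidate key.
Closure of {A, D} is {A, B, C, D, E, F}, the whole schema; {A, D} is a candidate key.
Closure of {A, F} is {A, B, C, D, E, F}, the whole schema; {A, F} is a candidate key.
These are minimal and exhaustive — every other superkey contains one of them.

{A, B}, {A, C}, {A, D}, {A, F}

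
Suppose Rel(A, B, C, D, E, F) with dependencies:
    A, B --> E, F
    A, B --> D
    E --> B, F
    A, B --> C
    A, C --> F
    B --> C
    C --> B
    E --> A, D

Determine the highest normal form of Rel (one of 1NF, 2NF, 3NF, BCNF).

Candidate keys: {A, B}, {A, C}, {E}. Prime attributes: {A, B, C, E}.
B --> C breaks BCNF: {B}⁺ = {B, C}, so {B} is not a superkey.
But every attribute on its right side ({C}) is prime, and the same holds for every other non-superkey FD, so 3NF still holds.

3NF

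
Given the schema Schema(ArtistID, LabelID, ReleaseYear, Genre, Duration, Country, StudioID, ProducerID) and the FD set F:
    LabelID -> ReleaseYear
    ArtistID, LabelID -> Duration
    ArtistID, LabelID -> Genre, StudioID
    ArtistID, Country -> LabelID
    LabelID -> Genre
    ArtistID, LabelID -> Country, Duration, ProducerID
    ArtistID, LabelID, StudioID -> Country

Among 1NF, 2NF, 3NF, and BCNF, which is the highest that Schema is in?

1NF

Candidate keys: {ArtistID, Country}, {ArtistID, LabelID}. Prime attributes: {ArtistID, Country, LabelID}.
LabelID -> ReleaseYear breaks BCNF: {LabelID}⁺ = {Genre, LabelID, ReleaseYear}, so {LabelID} is not a superkey.
LabelID -> ReleaseYear determines the non-prime attribute {ReleaseYear} from a non-superkey — 3NF is violated.
The proper key subset {LabelID} of {ArtistID, LabelID} determines non-prime {Genre, ReleaseYear}, so the relation is not even in 2NF.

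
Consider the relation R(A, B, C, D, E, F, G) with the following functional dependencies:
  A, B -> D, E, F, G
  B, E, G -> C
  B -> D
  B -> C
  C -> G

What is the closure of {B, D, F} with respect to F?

Start with {B, D, F}.
B -> C applies; add {C} → now {B, C, D, F}.
C -> G applies; add {G} → now {B, C, D, F, G}.
No further FD applies.

{B, C, D, F, G}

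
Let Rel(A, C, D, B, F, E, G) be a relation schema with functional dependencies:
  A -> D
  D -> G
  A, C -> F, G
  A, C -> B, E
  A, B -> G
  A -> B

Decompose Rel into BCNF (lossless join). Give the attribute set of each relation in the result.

{A, B, D}; {A, C, E, F}; {D, G}

Candidate key of the original relation: {A, C}.
{A, B, C, D, E, F, G}: {A} determines {A, B, D, G} here but is not a superkey — split on A -> B, D, G, giving {A, B, D, G} and {A, C, E, F}.
{A, B, D, G}: {D} determines {D, G} here but is not a superkey — split on D -> G, giving {D, G} and {A, B, D}.
{D, G} is in BCNF.
{A, B, D} is in BCNF.
{A, C, E, F} is in BCNF.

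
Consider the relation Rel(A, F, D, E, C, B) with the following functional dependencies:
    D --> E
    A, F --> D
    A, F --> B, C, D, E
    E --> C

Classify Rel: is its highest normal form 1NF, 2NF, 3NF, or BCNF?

Candidate key: {A, F}. Prime attributes: {A, F}.
D --> E breaks BCNF: {D}⁺ = {C, D, E}, so {D} is not a superkey.
D --> E has non-prime {E} on the right and a non-superkey on the left, so 3NF fails.
No non-prime attribute depends on a proper subset of any candidate key, so 2NF holds.

2NF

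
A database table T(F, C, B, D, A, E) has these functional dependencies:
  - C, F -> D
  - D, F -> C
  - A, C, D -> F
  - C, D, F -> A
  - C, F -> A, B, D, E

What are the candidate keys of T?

{A, C, D}, {C, F}, {D, F}

{C, F}⁺ = {A, B, C, D, E, F} — all of the relation — so {C, F} is a candidate key.
{D, F}⁺ = {A, B, C, D, E, F} — all of the relation — so {D, F} is a candidate key.
{A, C, D}⁺ = {A, B, C, D, E, F} — all of the relation — so {A, C, D} is a candidate key.
No proper subset of any of these is a key, and no other minimal superkey exists.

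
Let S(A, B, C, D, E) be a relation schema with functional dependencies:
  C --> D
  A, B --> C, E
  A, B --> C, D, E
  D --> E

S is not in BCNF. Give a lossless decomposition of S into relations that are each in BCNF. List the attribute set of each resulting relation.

{A, B, C}; {C, D}; {D, E}

Candidate key of the original relation: {A, B}.
Within {A, B, C, D, E}: {C}⁺ ∩ {A, B, C, D, E} = {C, D, E}, not the whole set, so C --> D, E violates BCNF; decompose into {C, D, E} and {A, B, C}.
Within {C, D, E}: {D}⁺ ∩ {C, D, E} = {D, E}, not the whole set, so D --> E violates BCNF; decompose into {D, E} and {C, D}.
{D, E}: every determinant is a superkey — BCNF.
{C, D}: every determinant is a superkey — BCNF.
{A, B, C}: every determinant is a superkey — BCNF.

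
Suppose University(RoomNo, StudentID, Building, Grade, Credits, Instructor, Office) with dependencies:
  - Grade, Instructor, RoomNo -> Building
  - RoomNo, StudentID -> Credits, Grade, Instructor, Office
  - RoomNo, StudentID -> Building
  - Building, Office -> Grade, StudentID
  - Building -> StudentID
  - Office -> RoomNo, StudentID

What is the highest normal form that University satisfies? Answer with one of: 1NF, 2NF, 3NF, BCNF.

3NF

Candidate keys: {Building, RoomNo}, {Grade, Instructor, RoomNo}, {Office}, {RoomNo, StudentID}. Prime attributes: {Building, Grade, Instructor, Office, RoomNo, StudentID}.
Building -> StudentID breaks BCNF: {Building}⁺ = {Building, StudentID}, so {Building} is not a superkey.
Its right-hand attributes {StudentID} are all prime, as are those of every other non-superkey FD — the relation is in 3NF.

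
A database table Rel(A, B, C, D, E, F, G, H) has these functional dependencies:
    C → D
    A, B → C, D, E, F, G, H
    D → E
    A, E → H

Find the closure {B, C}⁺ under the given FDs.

{B, C, D, E}

Start with {B, C}.
C → D applies; add {D} → now {B, C, D}.
D → E applies; add {E} → now {B, C, D, E}.
No further FD applies.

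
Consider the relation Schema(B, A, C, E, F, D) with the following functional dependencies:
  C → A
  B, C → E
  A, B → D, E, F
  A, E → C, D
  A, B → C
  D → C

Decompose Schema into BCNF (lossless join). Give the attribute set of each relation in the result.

Candidate keys of the original relation: {A, B}, {B, C}, {B, D}.
Within {A, B, C, D, E, F}: {C}⁺ ∩ {A, B, C, D, E, F} = {A, C}, not the whole set, so C → A violates BCNF; decompose into {A, C} and {B, C, D, E, F}.
{A, C} is in BCNF.
Within {B, C, D, E, F}: {D}⁺ ∩ {B, C, D, E, F} = {C, D}, not the whole set, so D → C violates BCNF; decompose into {C, D} and {B, D, E, F}.
{C, D} is in BCNF.
{B, D, E, F} is in BCNF.

{A, C}; {B, D, E, F}; {C, D}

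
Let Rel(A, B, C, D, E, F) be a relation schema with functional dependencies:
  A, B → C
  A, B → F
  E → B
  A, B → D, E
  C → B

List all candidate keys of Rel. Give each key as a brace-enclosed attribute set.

Attributes never on any right-hand side: {A} — every candidate key must contain it.
{A, B}⁺ = {A, B, C, D, E, F}, which is every attribute, so {A, B} is a candidate key.
{A, C}⁺ = {A, B, C, D, E, F}, which is every attribute, so {A, C} is a candidate key.
{A, E}⁺ = {A, B, C, D, E, F}, which is every attribute, so {A, E} is a candidate key.
These are minimal and exhaustive — every other superkey contains one of them.

{A, B}, {A, C}, {A, E}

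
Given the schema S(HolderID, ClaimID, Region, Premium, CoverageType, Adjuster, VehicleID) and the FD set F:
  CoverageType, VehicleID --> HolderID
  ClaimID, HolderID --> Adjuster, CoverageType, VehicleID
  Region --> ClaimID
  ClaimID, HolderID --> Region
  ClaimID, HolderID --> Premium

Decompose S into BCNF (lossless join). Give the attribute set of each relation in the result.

Candidate keys of the original relation: {ClaimID, CoverageType, VehicleID}, {ClaimID, HolderID}, {CoverageType, Region, VehicleID}, {HolderID, Region}.
{Adjuster, ClaimID, CoverageType, HolderID, Premium, Region, VehicleID}: {CoverageType, VehicleID} determines {CoverageType, HolderID, VehicleID} here but is not a superkey — split on CoverageType, VehicleID --> HolderID, giving {CoverageType, HolderID, VehicleID} and {Adjuster, ClaimID, CoverageType, Premium, Region, VehicleID}.
{CoverageType, HolderID, VehicleID} is in BCNF.
{Adjuster, ClaimID, CoverageType, Premium, Region, VehicleID}: {Region} determines {ClaimID, Region} here but is not a superkey — split on Region --> ClaimID, giving {ClaimID, Region} and {Adjuster, CoverageType, Premium, Region, VehicleID}.
{ClaimID, Region} is in BCNF.
{Adjuster, CoverageType, Premium, Region, VehicleID} is in BCNF.

{Adjuster, CoverageType, Premium, Region, VehicleID}; {ClaimID, Region}; {CoverageType, HolderID, VehicleID}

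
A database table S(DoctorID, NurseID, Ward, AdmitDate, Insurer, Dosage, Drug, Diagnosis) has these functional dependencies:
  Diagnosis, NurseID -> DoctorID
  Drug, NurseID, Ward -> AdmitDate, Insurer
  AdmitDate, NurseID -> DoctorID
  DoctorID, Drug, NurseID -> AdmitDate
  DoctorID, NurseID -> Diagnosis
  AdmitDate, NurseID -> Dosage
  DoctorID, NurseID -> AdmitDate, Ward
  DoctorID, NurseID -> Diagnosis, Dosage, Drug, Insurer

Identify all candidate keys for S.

Attributes never on any right-hand side: {NurseID} — every candidate key must contain it.
{AdmitDate, NurseID}⁺ = {AdmitDate, Diagnosis, DoctorID, Dosage, Drug, Insurer, NurseID, Ward} — all of the relation — so {AdmitDate, NurseID} is a candidate key.
{Diagnosis, NurseID}⁺ = {AdmitDate, Diagnosis, DoctorID, Dosage, Drug, Insurer, NurseID, Ward} — all of the relation — so {Diagnosis, NurseID} is a candidate key.
{DoctorID, NurseID}⁺ = {AdmitDate, Diagnosis, DoctorID, Dosage, Drug, Insurer, NurseID, Ward} — all of the relation — so {DoctorID, NurseID} is a candidate key.
{Drug, NurseID, Ward}⁺ = {AdmitDate, Diagnosis, DoctorID, Dosage, Drug, Insurer, NurseID, Ward} — all of the relation — so {Drug, NurseID, Ward} is a candidate key.
No proper subset of any of these is a key, and no other minimal superkey exists.

{AdmitDate, NurseID}, {Diagnosis, NurseID}, {DoctorID, NurseID}, {Drug, NurseID, Ward}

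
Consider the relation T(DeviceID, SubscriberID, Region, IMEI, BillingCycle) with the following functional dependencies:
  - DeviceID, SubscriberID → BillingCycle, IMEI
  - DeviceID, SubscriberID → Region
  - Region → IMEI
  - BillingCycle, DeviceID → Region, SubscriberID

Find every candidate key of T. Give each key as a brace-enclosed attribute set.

No FD produces {DeviceID}, so it must be in every candidate key.
Closure of {BillingCycle, DeviceID} is {BillingCycle, DeviceID, IMEI, Region, SubscriberID}, the whole schema; {BillingCycle, DeviceID} is a candidate key.
Closure of {DeviceID, SubscriberID} is {BillingCycle, DeviceID, IMEI, Region, SubscriberID}, the whole schema; {DeviceID, SubscriberID} is a candidate key.
These are minimal and exhaustive — every other superkey contains one of them.

{BillingCycle, DeviceID}, {DeviceID, SubscriberID}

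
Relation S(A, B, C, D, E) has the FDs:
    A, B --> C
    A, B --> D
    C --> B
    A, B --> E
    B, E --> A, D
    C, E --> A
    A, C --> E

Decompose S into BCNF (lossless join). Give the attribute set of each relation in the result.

{A, C, D, E}; {B, C}

Candidate keys of the original relation: {A, B}, {A, C}, {B, E}, {C, E}.
In {A, B, C, D, E}, {C} is not a superkey ({C}⁺ restricted to this set is {B, C}), so split on C --> B into {B, C} and {A, C, D, E}.
{B, C} is in BCNF.
{A, C, D, E} is in BCNF.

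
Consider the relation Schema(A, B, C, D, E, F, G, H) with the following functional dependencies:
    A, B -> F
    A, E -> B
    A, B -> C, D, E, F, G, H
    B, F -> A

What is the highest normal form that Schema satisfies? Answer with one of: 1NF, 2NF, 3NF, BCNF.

BCNF

Candidate keys: {A, B}, {A, E}, {B, F}. Prime attributes: {A, B, E, F}.
Every FD has a superkey on the left, so the relation is in BCNF.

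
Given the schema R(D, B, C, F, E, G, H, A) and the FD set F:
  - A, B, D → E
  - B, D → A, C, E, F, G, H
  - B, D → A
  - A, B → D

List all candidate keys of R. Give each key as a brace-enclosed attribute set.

{A, B}, {B, D}

Attributes never on any right-hand side: {B} — every candidate key must contain it.
Closure of {A, B} is {A, B, C, D, E, F, G, H}, the whole schema; {A, B} is a candidate key.
Closure of {B, D} is {A, B, C, D, E, F, G, H}, the whole schema; {B, D} is a candidate key.
No proper subset of any of these is a key, and no other minimal superkey exists.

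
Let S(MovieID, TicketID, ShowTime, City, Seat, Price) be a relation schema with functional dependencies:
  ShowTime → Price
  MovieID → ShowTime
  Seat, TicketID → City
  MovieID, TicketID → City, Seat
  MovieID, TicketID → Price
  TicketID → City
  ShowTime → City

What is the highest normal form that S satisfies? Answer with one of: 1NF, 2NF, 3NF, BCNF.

Candidate key: {MovieID, TicketID}. Prime attributes: {MovieID, TicketID}.
ShowTime → Price breaks BCNF: {ShowTime}⁺ = {City, Price, ShowTime}, so {ShowTime} is not a superkey.
ShowTime → Price has non-prime {Price} on the right and a non-superkey on the left, so 3NF fails.
Since {MovieID} ⊂ {MovieID, TicketID} and {MovieID}⁺ ⊇ {City, Price, ShowTime} with {City, Price, ShowTime} non-prime, there is a partial dependency; 2NF fails.

1NF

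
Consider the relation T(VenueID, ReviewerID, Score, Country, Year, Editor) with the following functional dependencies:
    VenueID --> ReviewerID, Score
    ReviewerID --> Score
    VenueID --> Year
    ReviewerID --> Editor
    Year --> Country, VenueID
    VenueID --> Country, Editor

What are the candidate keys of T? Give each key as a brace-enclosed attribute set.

{VenueID}, {Year}

{VenueID} is a candidate key since {VenueID}⁺ = {Country, Editor, ReviewerID, Score, VenueID, Year} covers every attribute.
{Year} is a candidate key since {Year}⁺ = {Country, Editor, ReviewerID, Score, VenueID, Year} covers every attribute.
These are minimal and exhaustive — every other superkey contains one of them.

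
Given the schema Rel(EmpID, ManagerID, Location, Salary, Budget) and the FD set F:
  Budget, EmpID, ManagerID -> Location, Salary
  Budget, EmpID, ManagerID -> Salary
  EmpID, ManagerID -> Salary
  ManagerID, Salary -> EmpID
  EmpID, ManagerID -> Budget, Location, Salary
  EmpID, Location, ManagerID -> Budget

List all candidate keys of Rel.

{ManagerID} never appears on the right of any FD, so every key must include it.
{EmpID, ManagerID}⁺ = {Budget, EmpID, Location, ManagerID, Salary}, which is every attribute, so {EmpID, ManagerID} is a candidate key.
{ManagerID, Salary}⁺ = {Budget, EmpID, Location, ManagerID, Salary}, which is every attribute, so {ManagerID, Salary} is a candidate key.
Any other superkey properly contains one of these, so there are no further candidate keys.

{EmpID, ManagerID}, {ManagerID, Salary}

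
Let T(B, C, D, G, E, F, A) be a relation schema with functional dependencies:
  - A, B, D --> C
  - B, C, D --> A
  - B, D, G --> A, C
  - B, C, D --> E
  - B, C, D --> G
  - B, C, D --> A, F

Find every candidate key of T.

Attributes never on any right-hand side: {B, D} — every candidate key must contain all of them.
{A, B, D}⁺ = {A, B, C, D, E, F, G}, which is every attribute, so {A, B, D} is a candidate key.
{B, C, D}⁺ = {A, B, C, D, E, F, G}, which is every attribute, so {B, C, D} is a candidate key.
{B, D, G}⁺ = {A, B, C, D, E, F, G}, which is every attribute, so {B, D, G} is a candidate key.
Any other superkey properly contains one of these, so there are no further candidate keys.

{A, B, D}, {B, C, D}, {B, D, G}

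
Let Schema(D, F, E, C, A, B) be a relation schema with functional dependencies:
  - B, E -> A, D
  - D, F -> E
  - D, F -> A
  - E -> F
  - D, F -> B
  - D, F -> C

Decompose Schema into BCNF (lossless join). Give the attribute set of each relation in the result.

Candidate keys of the original relation: {B, E}, {D, E}, {D, F}.
Within {A, B, C, D, E, F}: {E}⁺ ∩ {A, B, C, D, E, F} = {E, F}, not the whole set, so E -> F violates BCNF; decompose into {E, F} and {A, B, C, D, E}.
{E, F} is in BCNF.
{A, B, C, D, E} is in BCNF.

{A, B, C, D, E}; {E, F}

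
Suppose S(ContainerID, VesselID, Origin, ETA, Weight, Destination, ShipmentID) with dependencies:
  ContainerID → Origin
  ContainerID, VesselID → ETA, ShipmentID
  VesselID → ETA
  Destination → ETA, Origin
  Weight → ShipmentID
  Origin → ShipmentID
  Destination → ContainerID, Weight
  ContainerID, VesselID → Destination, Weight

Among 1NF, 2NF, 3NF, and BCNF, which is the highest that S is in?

1NF

Candidate keys: {ContainerID, VesselID}, {Destination, VesselID}. Prime attributes: {ContainerID, Destination, VesselID}.
For ContainerID → Origin we have {ContainerID}⁺ = {ContainerID, Origin, ShipmentID}; {ContainerID} is not a superkey, so BCNF fails.
ContainerID → Origin has non-prime {Origin} on the right and a non-superkey on the left, so 3NF fails.
Since {ContainerID} ⊂ {ContainerID, VesselID} and {ContainerID}⁺ ⊇ {Origin, ShipmentID} with {Origin, ShipmentID} non-prime, there is a partial dependency; 2NF fails.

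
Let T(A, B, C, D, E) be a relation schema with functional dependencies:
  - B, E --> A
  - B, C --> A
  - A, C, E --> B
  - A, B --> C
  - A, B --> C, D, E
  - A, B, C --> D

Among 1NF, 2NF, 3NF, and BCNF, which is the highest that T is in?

Candidate keys: {A, B}, {A, C, E}, {B, C}, {B, E}. Prime attributes: {A, B, C, E}.
Every FD has a superkey on the left, so the relation is in BCNF.

BCNF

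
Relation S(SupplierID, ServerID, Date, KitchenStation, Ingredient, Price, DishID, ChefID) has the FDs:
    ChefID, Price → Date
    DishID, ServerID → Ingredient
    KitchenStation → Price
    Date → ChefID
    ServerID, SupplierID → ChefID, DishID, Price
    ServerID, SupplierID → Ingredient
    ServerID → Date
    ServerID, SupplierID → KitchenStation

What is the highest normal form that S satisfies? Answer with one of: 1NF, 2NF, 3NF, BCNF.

Candidate key: {ServerID, SupplierID}. Prime attributes: {ServerID, SupplierID}.
For ChefID, Price → Date we have {ChefID, Price}⁺ = {ChefID, Date, Price}; {ChefID, Price} is not a superkey, so BCNF fails.
Because {Date} is non-prime and the left side of ChefID, Price → Date is not a superkey, the relation is not in 3NF.
{ServerID} is a proper subset of the key {ServerID, SupplierID}, and {ServerID}⁺ contains the non-prime attributes {ChefID, Date} — a partial dependency, so 2NF is violated.

1NF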